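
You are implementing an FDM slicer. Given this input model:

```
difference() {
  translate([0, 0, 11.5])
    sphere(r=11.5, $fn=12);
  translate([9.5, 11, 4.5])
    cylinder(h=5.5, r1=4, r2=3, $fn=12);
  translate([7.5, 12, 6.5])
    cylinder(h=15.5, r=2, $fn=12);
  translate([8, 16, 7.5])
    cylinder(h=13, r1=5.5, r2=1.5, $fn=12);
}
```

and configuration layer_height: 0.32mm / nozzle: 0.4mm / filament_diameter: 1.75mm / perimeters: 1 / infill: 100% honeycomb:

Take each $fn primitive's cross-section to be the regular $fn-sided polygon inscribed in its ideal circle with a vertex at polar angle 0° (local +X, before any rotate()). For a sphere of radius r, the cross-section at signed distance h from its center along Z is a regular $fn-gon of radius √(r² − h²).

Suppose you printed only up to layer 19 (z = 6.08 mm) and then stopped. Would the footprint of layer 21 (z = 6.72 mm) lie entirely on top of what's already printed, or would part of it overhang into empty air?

Compare the two slices. At z = 6.08: the r=11.5 sphere slices to a regular 12-gon of circumradius 10.143 (√(r²−h²) with h=5.42 from center) (area = (12/2)·10.143²·sin(360°/12) = 308.62 mm²); the cone at (9.5, 11): at t=0.287 of its height the radius interpolates to r₁+(r₂−r₁)t = 3.713, giving a regular 12-gon of that circumradius (area = (12/2)·3.713²·sin(360°/12) = 41.35 mm²); the cylinder at (7.5, 12) is absent (z outside [6.5, 22]); the cone at (8, 16) does not reach this height (z outside [7.5, 20.5]); Taking the first minus the rest: starting from the r=11.5 sphere (308.62 mm²), the cone at (9.5, 11) misses the remaining region (no effect) — area = 308.62 mm². At z = 6.72: the r=11.5 sphere slices to a regular 12-gon of circumradius 10.460 (√(r²−h²) with h=4.78 from center) (area = (12/2)·10.460²·sin(360°/12) = 328.20 mm²); the cone at (9.5, 11): at t=0.404 of its height the radius interpolates to r₁+(r₂−r₁)t = 3.596, giving a regular 12-gon of that circumradius (area = (12/2)·3.596²·sin(360°/12) = 38.80 mm²); the cylinder at (7.5, 12): section is a regular 12-gon, circumradius r=2 (area = (12/2)·2.000²·sin(360°/12) = 12.00 mm²); the cone at (8, 16) is absent (z outside [7.5, 20.5]); Taking the first minus the rest: starting from the r=11.5 sphere (328.20 mm²), the cone at (9.5, 11) misses the remaining region (no effect); the r=2 cylinder at (7.5, 12) misses the remaining region (no effect) — area = 328.20 mm². Checking containment: at z = 6.72 the cross-section extends beyond the z = 6.08 cross-section by about 19.58 mm².

part overhangs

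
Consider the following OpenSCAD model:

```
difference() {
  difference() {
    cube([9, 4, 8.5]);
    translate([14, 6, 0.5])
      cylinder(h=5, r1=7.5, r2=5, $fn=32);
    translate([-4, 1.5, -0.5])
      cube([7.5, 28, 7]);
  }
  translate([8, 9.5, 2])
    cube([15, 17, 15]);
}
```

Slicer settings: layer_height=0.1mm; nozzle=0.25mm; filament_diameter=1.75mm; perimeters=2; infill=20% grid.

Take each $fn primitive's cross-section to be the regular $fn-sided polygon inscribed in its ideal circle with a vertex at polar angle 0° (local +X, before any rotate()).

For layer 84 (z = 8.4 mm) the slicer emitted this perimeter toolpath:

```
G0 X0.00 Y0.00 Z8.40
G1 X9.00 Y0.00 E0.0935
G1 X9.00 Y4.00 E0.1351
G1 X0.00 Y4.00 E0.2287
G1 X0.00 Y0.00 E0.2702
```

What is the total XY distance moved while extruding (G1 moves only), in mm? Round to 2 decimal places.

26.00 mm

Sum the Euclidean lengths of each G1 segment: total = 26.00 mm.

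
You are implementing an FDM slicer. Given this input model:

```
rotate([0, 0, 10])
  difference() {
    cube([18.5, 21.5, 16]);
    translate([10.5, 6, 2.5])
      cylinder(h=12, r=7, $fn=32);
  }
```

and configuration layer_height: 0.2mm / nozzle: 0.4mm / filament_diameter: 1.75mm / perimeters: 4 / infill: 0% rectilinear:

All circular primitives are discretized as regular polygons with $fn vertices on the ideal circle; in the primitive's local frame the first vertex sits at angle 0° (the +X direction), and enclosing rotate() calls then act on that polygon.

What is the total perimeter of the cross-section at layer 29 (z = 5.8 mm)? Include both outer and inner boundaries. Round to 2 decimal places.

109.34 mm

At z = 5.8 mm: the cube is present — its section is the full 18.5×21.5 rectangle (perimeter 80.00 mm); the r=7 cylinder at (10.5, 6) contributes a regular 32-gon of circumradius 7 (perimeter = 2·32·7.000·sin(180°/32) = 43.91 mm); Subtracting the remaining from the first: starting from the 18.5×21.5 cube, the r=7 cylinder at (10.5, 6) partially overlaps it — only the 148.24 mm² overlap (of its 152.95 mm²) is removed, clipping the outline — boundary = 109.34 mm; (whole slice rotated 10° about Z — lengths, areas and connectivity unchanged). Overall, the cross-section is a single solid region. Total boundary length (outer) = 109.34 mm.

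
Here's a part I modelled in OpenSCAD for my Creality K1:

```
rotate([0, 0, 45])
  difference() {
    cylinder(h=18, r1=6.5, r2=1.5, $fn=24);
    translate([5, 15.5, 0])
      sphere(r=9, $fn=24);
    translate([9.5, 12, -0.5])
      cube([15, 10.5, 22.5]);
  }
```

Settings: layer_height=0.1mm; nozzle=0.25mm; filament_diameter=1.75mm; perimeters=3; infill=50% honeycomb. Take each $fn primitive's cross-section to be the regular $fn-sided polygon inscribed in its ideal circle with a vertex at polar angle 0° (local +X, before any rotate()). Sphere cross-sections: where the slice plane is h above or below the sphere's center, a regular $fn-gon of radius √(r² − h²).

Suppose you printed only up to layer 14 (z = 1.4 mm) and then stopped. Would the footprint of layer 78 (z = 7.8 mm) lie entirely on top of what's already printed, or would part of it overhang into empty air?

Compare the two slices. At z = 1.4: the cone: at t=0.078 of its height the radius interpolates to r₁+(r₂−r₁)t = 6.111, giving a regular 24-gon of that circumradius (area = (24/2)·6.111²·sin(360°/24) = 115.99 mm²); the r=9 sphere at (5, 15.5) slices to a regular 24-gon of circumradius 8.890 (√(r²−h²) with h=1.4 from center) (area = (24/2)·8.890²·sin(360°/24) = 245.48 mm²); the cube at (9.5, 12) (footprint 15×10.5) is included at this height (area 157.50 mm²); After the difference (first − rest): starting from the cone (115.99 mm²), the r=9 sphere at (5, 15.5) misses the remaining region (no effect); the 15×10.5 cube at (9.5, 12) misses the remaining region (no effect) — area = 115.99 mm²; (rotated 45° about Z; rotation is an isometry so areas/perimeters/island counts are preserved). At z = 7.8: the cone (r1=6.5→r2=1.5) has section circumradius 4.333 here — a regular 24-gon (area = (24/2)·4.333²·sin(360°/24) = 58.32 mm²); the r=9 sphere at (5, 15.5) slices to a regular 24-gon of circumradius 4.490 (√(r²−h²) with h=7.8 from center) (area = (24/2)·4.490²·sin(360°/24) = 62.61 mm²); the cube at (9.5, 12) (footprint 15×10.5) is included at this height (area 157.50 mm²); After the difference (first − rest): starting from the cone (58.32 mm²), the r=9 sphere at (5, 15.5) misses the remaining region (no effect); the 15×10.5 cube at (9.5, 12) misses the remaining region (no effect) — area = 58.32 mm²; (rotated 45° about Z; rotation is an isometry so areas/perimeters/island counts are preserved). Checking containment: the cross-section at z = 7.8 is a subset of the cross-section at z = 1.4.

entirely on top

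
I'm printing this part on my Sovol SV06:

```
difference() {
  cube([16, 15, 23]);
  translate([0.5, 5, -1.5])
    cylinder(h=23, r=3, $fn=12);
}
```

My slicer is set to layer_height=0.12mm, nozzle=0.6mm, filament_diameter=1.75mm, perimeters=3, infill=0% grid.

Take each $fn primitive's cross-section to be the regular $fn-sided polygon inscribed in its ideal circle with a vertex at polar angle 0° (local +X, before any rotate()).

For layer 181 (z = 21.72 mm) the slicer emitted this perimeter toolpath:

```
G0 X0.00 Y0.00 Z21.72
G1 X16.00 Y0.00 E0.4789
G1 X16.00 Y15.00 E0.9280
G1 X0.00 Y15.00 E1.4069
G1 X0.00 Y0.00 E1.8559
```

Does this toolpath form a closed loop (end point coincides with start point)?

Start point (G0): (0.00, 0.00). End point (last G1): the path returns to the start — closed.

yes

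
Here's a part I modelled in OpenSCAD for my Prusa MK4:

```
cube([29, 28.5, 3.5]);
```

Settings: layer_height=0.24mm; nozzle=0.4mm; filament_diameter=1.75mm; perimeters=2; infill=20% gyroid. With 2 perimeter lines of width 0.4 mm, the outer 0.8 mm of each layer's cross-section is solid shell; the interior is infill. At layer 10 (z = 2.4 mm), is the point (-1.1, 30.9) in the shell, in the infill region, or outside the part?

outside

At z = 2.4 mm: the cube (footprint 29×28.5) is included at this height. Overall, the cross-section is a single solid region. The nearest boundary edge runs (29.00, 28.50)→(0.00, 28.50); distance from the point to it = 2.64 mm. The point is not inside any of the regions above, so it lies outside the cross-section (2.64 mm from the nearest boundary).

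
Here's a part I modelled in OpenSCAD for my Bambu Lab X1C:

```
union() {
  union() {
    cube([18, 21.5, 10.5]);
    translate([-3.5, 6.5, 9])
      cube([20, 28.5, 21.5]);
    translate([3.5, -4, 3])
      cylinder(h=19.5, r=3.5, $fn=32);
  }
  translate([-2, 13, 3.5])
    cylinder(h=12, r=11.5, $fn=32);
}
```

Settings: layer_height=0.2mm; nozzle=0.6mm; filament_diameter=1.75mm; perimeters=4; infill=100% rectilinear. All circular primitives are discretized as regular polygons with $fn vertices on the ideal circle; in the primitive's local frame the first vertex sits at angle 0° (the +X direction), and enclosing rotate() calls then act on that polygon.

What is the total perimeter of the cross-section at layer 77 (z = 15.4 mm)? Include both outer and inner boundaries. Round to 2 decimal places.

At z = 15.4 mm: the cube is not intersected at this z (z outside [0, 10.5]); the 20×28.5 cube at (-3.5, 6.5) contributes its full rectangle (perimeter 97.00 mm); the r=3.5 cylinder at (3.5, -4) contributes a regular 32-gon of circumradius 3.5 (perimeter = 2·32·3.500·sin(180°/32) = 21.96 mm); Combining (union): the 2 present regions are separate (no shared area or edge), so areas and boundary lengths simply add and each stays a separate island — boundary = 118.96 mm; the r=11.5 cylinder at (-2, 13) gives a regular 32-gon of circumradius 11.5 (constant along its height) (perimeter = 2·32·11.500·sin(180°/32) = 72.14 mm); Merging all regions: the regions partially overlap (shared area 200.39 mm²), so the edge portions inside another operand are dropped and the merged outline is re-measured after clipping — boundary = 135.82 mm. Overall, the cross-section has 2 separate islands. Total boundary length (outer) = 135.82 mm.

135.82 mm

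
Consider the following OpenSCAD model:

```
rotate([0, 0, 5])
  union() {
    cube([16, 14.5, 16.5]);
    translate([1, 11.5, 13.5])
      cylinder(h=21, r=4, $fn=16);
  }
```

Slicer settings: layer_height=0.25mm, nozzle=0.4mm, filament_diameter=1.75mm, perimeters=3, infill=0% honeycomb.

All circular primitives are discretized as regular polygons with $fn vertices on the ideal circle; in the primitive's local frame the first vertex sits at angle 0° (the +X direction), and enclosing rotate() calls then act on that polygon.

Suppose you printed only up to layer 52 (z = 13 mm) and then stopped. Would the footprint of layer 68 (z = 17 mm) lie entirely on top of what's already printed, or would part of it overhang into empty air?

part overhangs

Compare the two slices. At z = 13: the cube is present — its section is the full 16×14.5 rectangle (area 232.00 mm²); the cylinder at (1, 11.5) is absent (z outside [13.5, 34.5]); Taking the union: only the 16×14.5 cube is present, so the union is just that shape — area = 232.00 mm²; (whole slice rotated 5° about Z — lengths, areas and connectivity unchanged). At z = 17: the cube is absent (z outside [0, 16.5]); the r=4 cylinder at (1, 11.5) gives a regular 16-gon of circumradius 4 (constant along its height) (area = (16/2)·4.000²·sin(360°/16) = 48.98 mm²); Combining (union): only the r=4 cylinder at (1, 11.5) is present, so the union is just that shape — area = 48.98 mm²; (whole slice rotated 5° about Z — lengths, areas and connectivity unchanged). Checking containment: at z = 17 the cross-section extends beyond the z = 13 cross-section by about 19.25 mm².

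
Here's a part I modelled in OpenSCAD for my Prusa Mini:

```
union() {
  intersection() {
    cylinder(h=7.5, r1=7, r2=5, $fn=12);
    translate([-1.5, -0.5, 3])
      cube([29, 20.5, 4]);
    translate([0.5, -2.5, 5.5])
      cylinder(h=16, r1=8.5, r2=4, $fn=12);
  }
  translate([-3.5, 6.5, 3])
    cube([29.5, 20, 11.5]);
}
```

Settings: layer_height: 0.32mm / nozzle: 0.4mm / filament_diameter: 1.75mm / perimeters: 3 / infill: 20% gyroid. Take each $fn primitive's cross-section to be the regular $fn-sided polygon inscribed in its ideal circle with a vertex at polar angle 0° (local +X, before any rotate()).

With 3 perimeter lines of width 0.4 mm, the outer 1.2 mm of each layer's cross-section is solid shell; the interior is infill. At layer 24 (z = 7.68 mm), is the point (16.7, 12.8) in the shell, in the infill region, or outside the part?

At z = 7.68 mm: the cone is absent (z outside [0, 7.5]); the cube at (-1.5, -0.5) is not intersected at this z (z outside [3, 7]); the cone at (0.5, -2.5) contributes a regular 12-gon of circumradius 7.887 (interpolated between r1=8.5 and r2=4 at t=0.136); Keeping only the common overlap: at least one operand is absent at this height, so nothing remains; the 29.5×20 cube at (-3.5, 6.5) contributes its full rectangle; Merging all regions: only the 29.5×20 cube at (-3.5, 6.5) is present, so the union is just that shape — 1 connected region. Overall, the cross-section is a single solid region. The nearest boundary edge runs (-3.50, 6.50)→(26.00, 6.50); distance from the point to it = 6.30 mm. The point is inside the cross-section and 6.30 mm from the nearest boundary — more than the 1.2 mm shell width (3 × 0.4), so it's in the infill interior.

infill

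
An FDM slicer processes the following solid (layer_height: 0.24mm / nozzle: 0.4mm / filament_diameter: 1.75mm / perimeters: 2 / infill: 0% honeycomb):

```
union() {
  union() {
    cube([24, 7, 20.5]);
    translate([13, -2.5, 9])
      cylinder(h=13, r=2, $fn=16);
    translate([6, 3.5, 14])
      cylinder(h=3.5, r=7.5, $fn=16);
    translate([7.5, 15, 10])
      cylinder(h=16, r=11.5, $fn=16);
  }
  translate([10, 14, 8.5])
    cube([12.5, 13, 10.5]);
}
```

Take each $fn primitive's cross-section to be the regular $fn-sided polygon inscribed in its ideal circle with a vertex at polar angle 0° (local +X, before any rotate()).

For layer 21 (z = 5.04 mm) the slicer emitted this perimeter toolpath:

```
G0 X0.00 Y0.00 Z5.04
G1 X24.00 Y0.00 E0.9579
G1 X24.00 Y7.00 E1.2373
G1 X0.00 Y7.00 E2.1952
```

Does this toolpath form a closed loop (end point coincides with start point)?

Start point (G0): (0.00, 0.00). End point (last G1): the path does not return to the start — open.

no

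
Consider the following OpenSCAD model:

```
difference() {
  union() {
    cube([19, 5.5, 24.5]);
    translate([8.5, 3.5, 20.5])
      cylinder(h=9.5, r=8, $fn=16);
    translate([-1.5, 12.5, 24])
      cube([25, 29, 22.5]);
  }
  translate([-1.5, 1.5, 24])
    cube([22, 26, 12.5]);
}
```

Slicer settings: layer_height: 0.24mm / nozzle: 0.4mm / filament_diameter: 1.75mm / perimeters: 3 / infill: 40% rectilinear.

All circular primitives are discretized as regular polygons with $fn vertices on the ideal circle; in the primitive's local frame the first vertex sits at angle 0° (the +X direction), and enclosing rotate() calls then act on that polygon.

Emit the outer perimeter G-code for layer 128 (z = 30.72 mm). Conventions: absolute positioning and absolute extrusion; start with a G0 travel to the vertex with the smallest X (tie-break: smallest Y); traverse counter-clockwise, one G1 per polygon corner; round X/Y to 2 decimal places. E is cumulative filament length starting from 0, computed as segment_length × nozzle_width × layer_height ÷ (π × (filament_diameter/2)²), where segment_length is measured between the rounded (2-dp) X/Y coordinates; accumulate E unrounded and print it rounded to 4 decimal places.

G0 X-1.50 Y27.50 Z30.72
G1 X20.50 Y27.50 E0.8781
G1 X20.50 Y12.50 E1.4767
G1 X23.50 Y12.50 E1.5965
G1 X23.50 Y41.50 E2.7539
G1 X-1.50 Y41.50 E3.7517
G1 X-1.50 Y27.50 E4.3105

At z = 30.72 mm: the cube does not reach this height (z outside [0, 24.5]); the cylinder at (8.5, 3.5) is not intersected at this z (z outside [20.5, 30]); the 25×29 cube at (-1.5, 12.5) contributes its full rectangle; Merging all regions: only the 25×29 cube at (-1.5, 12.5) is present, so the union is just that shape — 1 connected region; the cube at (-1.5, 1.5) (footprint 22×26) is included at this height; Taking the first minus the rest: starting from the result so far, the 22×26 cube at (-1.5, 1.5) partially overlaps it — only the 330.00 mm² overlap (of its 572.00 mm²) is removed, clipping the outline — 1 connected region. The outline is a single polygon with 6 vertices. Extrusion per mm of travel: 0.4 × 0.24 / (π × 0.875²) = 0.039912. Accumulating E over each segment gives final E = 4.3105.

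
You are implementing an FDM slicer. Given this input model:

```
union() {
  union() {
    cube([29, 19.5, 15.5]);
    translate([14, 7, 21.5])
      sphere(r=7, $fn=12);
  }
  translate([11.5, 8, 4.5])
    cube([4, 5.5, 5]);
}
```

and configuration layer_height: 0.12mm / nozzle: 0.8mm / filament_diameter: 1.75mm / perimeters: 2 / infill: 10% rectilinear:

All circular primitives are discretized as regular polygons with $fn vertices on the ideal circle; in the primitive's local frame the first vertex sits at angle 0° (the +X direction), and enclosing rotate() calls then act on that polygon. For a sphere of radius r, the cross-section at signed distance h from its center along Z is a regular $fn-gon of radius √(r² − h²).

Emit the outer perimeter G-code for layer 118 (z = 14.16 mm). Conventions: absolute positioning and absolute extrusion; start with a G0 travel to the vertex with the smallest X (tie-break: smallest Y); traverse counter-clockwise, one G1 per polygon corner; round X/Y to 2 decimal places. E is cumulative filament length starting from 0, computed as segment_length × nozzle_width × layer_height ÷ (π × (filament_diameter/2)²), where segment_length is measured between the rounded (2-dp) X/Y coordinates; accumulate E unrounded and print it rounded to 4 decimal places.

At z = 14.16 mm: the 29×19.5 cube contributes its full rectangle; the sphere at (14, 7) does not reach this height (|z−center|=7.340 > r=7); Combining (union): only the 29×19.5 cube is present, so the union is just that shape — 1 connected region; the cube at (11.5, 8) does not reach this height (z outside [4.5, 9.5]); Merging all regions: only that combined region is present, so the union is just that shape — 1 connected region. The outline is a single polygon with 4 vertices. Extrusion per mm of travel: 0.8 × 0.12 / (π × 0.875²) = 0.039912. Accumulating E over each segment gives final E = 3.8715.

G0 X0.00 Y0.00 Z14.16
G1 X29.00 Y0.00 E1.1575
G1 X29.00 Y19.50 E1.9357
G1 X0.00 Y19.50 E3.0932
G1 X0.00 Y0.00 E3.8715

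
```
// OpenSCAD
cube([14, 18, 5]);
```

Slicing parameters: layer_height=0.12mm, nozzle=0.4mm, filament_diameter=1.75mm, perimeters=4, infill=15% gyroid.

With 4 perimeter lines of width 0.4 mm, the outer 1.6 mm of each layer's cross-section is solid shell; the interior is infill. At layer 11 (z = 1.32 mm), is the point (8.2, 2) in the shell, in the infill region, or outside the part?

At z = 1.32 mm: the cube (footprint 14×18) is included at this height. Overall, the cross-section is a single solid region. The nearest boundary edge runs (0.00, 0.00)→(14.00, 0.00); distance from the point to it = 2.00 mm. The point is inside the cross-section and 2.00 mm from the nearest boundary — more than the 1.6 mm shell width (4 × 0.4), so it's in the infill interior.

infill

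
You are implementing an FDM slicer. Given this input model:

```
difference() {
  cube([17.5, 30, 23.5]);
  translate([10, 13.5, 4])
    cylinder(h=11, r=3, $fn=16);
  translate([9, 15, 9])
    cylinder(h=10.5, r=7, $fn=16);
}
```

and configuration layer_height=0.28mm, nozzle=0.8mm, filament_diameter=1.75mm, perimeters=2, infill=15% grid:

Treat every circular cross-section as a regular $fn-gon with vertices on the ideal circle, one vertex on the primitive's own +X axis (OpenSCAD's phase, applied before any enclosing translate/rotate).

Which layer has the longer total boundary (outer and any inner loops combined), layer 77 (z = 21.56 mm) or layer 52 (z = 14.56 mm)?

Layer 77 (z = 21.56): the cube (footprint 17.5×30) is included at this height (perimeter 95.00 mm); the cylinder at (10, 13.5) is not intersected at this z (z outside [4, 15]); the cylinder at (9, 15) does not reach this height (z outside [9, 19.5]); Taking the first minus the rest: none of the subtracted shapes is present at this height, so the 17.5×30 cube is unchanged — boundary = 95.00 mm. So its perimeter = 95.00 mm. Layer 52 (z = 14.56): the 17.5×30 cube contributes its full rectangle (perimeter 95.00 mm); the cylinder at (10, 13.5): section is a regular 16-gon, circumradius r=3 (perimeter = 2·16·3.000·sin(180°/16) = 18.73 mm); the r=7 cylinder at (9, 15) gives a regular 16-gon of circumradius 7 (constant along its height) (perimeter = 2·16·7.000·sin(180°/16) = 43.70 mm); Subtracting the remaining from the first: starting from the 17.5×30 cube, the r=3 cylinder at (10, 13.5) lies wholly inside it (removes its full 27.55 mm² and its 18.73 mm outline becomes a hole wall); the r=7 cylinder at (9, 15) partially overlaps it — only the 122.46 mm² overlap (of its 150.01 mm²) is removed, clipping the outline — boundary (outer + 1 inner loop) = 138.70 mm. So its perimeter = 138.70 mm. Layer 52 is larger (138.70 vs 95.00 mm).

layer 52 (z = 14.56 mm)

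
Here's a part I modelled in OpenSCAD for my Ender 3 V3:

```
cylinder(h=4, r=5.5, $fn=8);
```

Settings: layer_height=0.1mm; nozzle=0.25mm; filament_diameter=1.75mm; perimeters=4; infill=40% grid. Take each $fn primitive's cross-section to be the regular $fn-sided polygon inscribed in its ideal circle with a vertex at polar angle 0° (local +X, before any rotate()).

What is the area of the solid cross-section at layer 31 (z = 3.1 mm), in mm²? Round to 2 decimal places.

At z = 3.1 mm: the cylinder: section is a regular 8-gon, circumradius r=5.5 (area = (8/2)·5.500²·sin(360°/8) = 85.56 mm²). Overall, the cross-section is a single solid region. Net area = 85.56 mm².

85.56 mm²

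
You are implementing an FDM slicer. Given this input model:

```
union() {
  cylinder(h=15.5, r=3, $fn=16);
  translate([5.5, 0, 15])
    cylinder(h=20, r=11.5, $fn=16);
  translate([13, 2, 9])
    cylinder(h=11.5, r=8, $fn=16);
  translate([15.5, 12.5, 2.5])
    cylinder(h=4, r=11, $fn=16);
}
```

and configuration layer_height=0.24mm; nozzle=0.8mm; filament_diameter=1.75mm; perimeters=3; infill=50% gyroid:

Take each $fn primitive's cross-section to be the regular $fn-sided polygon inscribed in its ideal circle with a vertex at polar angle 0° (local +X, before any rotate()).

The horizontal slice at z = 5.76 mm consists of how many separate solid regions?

2

At z = 5.76 mm: the r=3 cylinder contributes a regular 16-gon of circumradius 3; the cylinder at (5.5, 0) is not intersected at this z (z outside [15, 35]); the cylinder at (13, 2) does not reach this height (z outside [9, 20.5]); the r=11 cylinder at (15.5, 12.5) contributes a regular 16-gon of circumradius 11; Merging all regions: the 2 present regions are separate (no shared area or edge), so areas and boundary lengths simply add and each stays a separate island — 2 connected regions. The result has 2 disconnected regions.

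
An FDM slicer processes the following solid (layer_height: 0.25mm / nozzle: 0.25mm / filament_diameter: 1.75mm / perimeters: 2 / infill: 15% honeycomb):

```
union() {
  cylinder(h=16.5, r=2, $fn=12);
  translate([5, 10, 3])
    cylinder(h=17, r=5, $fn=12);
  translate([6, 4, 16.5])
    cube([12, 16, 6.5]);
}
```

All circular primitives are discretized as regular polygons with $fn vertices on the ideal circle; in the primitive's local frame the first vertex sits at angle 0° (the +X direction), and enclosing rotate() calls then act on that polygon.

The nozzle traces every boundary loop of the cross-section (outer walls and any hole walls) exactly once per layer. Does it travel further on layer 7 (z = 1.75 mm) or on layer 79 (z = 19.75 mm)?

Layer 7 (z = 1.75): the cylinder: section is a regular 12-gon, circumradius r=2 (perimeter = 2·12·2.000·sin(180°/12) = 12.42 mm); the cylinder at (5, 10) is not intersected at this z (z outside [3, 20]); the cube at (6, 4) is absent (z outside [16.5, 23]); Merging all regions: only the r=2 cylinder is present, so the union is just that shape — boundary = 12.42 mm. So its perimeter = 12.42 mm. Layer 79 (z = 19.75): the cylinder is absent (z outside [0, 16.5]); the r=5 cylinder at (5, 10) contributes a regular 12-gon of circumradius 5 (perimeter = 2·12·5.000·sin(180°/12) = 31.06 mm); the 12×16 cube at (6, 4) contributes its full rectangle (perimeter 56.00 mm); Combining (union): the regions partially overlap (shared area 27.77 mm²), so the edge portions inside another operand are dropped and the merged outline is re-measured after clipping — boundary = 64.14 mm. So its perimeter = 64.14 mm. Layer 79 is larger (64.14 vs 12.42 mm).

layer 79 (z = 19.75 mm)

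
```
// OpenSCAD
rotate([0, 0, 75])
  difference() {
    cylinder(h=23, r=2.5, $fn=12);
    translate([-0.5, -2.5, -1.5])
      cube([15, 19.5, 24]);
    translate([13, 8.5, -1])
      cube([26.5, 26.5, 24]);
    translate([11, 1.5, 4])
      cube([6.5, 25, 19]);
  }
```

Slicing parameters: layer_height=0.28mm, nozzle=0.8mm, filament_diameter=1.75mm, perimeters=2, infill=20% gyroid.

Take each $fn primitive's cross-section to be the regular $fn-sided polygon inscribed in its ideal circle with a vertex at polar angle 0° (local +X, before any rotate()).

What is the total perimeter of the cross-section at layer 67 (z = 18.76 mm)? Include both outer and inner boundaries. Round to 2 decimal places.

11.46 mm

At z = 18.76 mm: the r=2.5 cylinder gives a regular 12-gon of circumradius 2.5 (constant along its height) (perimeter = 2·12·2.500·sin(180°/12) = 15.53 mm); the cube at (-0.5, -2.5) is present — its section is the full 15×19.5 rectangle (perimeter 69.00 mm); the cube at (13, 8.5) is present — its section is the full 26.5×26.5 rectangle (perimeter 106.00 mm); the 6.5×25 cube at (11, 1.5) contributes its full rectangle (perimeter 63.00 mm); Subtracting the remaining from the first: starting from the r=2.5 cylinder, the 15×19.5 cube at (-0.5, -2.5) partially overlaps it — only the 11.81 mm² overlap (of its 292.50 mm²) is removed, clipping the outline; the 26.5×26.5 cube at (13, 8.5) misses the remaining region (no effect); the 6.5×25 cube at (11, 1.5) misses the remaining region (no effect) — boundary = 11.46 mm; (whole slice rotated 75° about Z — lengths, areas and connectivity unchanged). Overall, the cross-section is a single solid region. Total boundary length (outer) = 11.46 mm.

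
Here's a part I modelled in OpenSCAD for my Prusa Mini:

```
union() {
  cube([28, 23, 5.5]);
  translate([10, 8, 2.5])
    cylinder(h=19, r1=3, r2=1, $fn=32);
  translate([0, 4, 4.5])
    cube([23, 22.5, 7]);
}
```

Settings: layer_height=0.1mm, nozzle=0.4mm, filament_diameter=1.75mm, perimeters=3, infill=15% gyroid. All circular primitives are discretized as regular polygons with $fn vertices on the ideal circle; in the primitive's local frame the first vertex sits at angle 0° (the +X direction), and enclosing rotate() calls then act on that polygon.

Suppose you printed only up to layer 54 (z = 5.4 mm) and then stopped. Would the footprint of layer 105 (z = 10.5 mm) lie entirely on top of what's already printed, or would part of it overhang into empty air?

Compare the two slices. At z = 5.4: the 28×23 cube contributes its full rectangle (area 644.00 mm²); the cone at (10, 8) (r1=3→r2=1) has section circumradius 2.695 here — a regular 32-gon (area = (32/2)·2.695²·sin(360°/32) = 22.67 mm²); the cube at (0, 4) (footprint 23×22.5) is included at this height (area 517.50 mm²); Merging all regions: the regions partially overlap — summed areas 1184.17 mm² minus the doubly-counted overlap 459.67 mm² gives 724.50 mm² — area = 724.50 mm². At z = 10.5: the cube does not reach this height (z outside [0, 5.5]); the cone at (10, 8): at t=0.421 of its height the radius interpolates to r₁+(r₂−r₁)t = 2.158, giving a regular 32-gon of that circumradius (area = (32/2)·2.158²·sin(360°/32) = 14.54 mm²); the cube at (0, 4) is present — its section is the full 23×22.5 rectangle (area 517.50 mm²); Combining (union): the cone at (10, 8) lies entirely inside the 23×22.5 cube at (0, 4), so the union is just the 23×22.5 cube at (0, 4) — area = 517.50 mm². Checking containment: the cross-section at z = 10.5 is a subset of the cross-section at z = 5.4.

entirely on top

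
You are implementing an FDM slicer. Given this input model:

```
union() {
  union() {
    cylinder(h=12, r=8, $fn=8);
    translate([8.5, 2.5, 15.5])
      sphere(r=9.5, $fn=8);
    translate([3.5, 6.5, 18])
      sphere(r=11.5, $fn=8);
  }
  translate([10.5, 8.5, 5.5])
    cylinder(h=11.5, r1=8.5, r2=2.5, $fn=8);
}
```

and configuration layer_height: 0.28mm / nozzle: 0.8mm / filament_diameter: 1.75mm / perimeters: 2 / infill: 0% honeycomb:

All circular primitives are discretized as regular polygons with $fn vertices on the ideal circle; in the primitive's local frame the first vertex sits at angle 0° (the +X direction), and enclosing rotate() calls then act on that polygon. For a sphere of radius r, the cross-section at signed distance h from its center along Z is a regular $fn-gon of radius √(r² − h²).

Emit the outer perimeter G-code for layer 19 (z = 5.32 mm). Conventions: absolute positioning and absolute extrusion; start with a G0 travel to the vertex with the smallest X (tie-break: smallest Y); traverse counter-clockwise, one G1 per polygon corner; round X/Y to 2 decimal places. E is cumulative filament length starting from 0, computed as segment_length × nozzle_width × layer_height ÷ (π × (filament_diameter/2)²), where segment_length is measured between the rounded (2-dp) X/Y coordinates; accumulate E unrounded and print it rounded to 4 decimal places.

At z = 5.32 mm: the cylinder: section is a regular 8-gon, circumradius r=8; the sphere at (8.5, 2.5) is absent (|z−center|=10.180 > r=9.5); the sphere at (3.5, 6.5) does not reach this height (|z−center|=12.680 > r=11.5); Combining (union): only the r=8 cylinder is present, so the union is just that shape — 1 connected region; the cone at (10.5, 8.5) is absent (z outside [5.5, 17]); Taking the union: only that combined region is present, so the union is just that shape — 1 connected region. The outline is a single polygon with 8 vertices. Extrusion per mm of travel: 0.8 × 0.28 / (π × 0.875²) = 0.093128. Accumulating E over each segment gives final E = 4.5630.

G0 X-8.00 Y0.00 Z5.32
G1 X-5.66 Y-5.66 E0.5704
G1 X0.00 Y-8.00 E1.1408
G1 X5.66 Y-5.66 E1.7111
G1 X8.00 Y0.00 E2.2815
G1 X5.66 Y5.66 E2.8519
G1 X0.00 Y8.00 E3.4223
G1 X-5.66 Y5.66 E3.9926
G1 X-8.00 Y0.00 E4.5630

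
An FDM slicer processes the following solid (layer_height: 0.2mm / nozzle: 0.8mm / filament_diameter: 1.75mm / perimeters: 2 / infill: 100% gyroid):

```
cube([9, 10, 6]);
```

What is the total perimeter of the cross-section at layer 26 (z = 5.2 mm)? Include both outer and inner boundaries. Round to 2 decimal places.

At z = 5.2 mm: the 9×10 cube contributes its full rectangle (perimeter 38.00 mm). Overall, the cross-section is a single solid region. Total boundary length (outer) = 38.00 mm.

38.00 mm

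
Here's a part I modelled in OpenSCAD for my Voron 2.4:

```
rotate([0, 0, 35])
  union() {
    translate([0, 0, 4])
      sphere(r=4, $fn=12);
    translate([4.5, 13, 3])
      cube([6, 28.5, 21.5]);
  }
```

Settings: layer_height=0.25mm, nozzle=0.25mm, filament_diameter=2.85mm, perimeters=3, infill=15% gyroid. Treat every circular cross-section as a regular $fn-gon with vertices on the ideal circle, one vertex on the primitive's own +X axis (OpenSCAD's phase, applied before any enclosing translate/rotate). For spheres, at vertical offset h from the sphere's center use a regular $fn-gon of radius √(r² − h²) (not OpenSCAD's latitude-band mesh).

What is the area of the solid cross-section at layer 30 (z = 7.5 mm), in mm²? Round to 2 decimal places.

182.25 mm²

At z = 7.5 mm: the sphere: section is a regular 12-gon, circumradius = √(r²−h²) = √(4²−3.5²) = 1.936 (area = (12/2)·1.936²·sin(360°/12) = 11.25 mm²); the 6×28.5 cube at (4.5, 13) contributes its full rectangle (area 171.00 mm²); Combining (union): the 2 present regions are separate (no shared area or edge), so areas and boundary lengths simply add and each stays a separate island — area = 182.25 mm²; (whole slice rotated 35° about Z — lengths, areas and connectivity unchanged). Overall, the cross-section has 2 separate islands. Net area = 182.25 mm².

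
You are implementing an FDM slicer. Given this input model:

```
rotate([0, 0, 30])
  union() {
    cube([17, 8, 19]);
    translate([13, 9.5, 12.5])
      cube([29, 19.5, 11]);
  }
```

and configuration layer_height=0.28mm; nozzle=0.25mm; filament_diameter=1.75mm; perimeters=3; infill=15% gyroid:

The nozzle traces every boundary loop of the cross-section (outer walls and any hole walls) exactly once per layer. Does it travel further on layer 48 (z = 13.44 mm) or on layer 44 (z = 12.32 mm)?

layer 48 (z = 13.44 mm)

Layer 48 (z = 13.44): the 17×8 cube contributes its full rectangle (perimeter 50.00 mm); the cube at (13, 9.5) is present — its section is the full 29×19.5 rectangle (perimeter 97.00 mm); Combining (union): the 2 present regions are separate (no shared area or edge), so areas and boundary lengths simply add and each stays a separate island — boundary = 147.00 mm; (rotated 30° about Z; rotation is an isometry so areas/perimeters/island counts are preserved). So its perimeter = 147.00 mm. Layer 44 (z = 12.32): the cube is present — its section is the full 17×8 rectangle (perimeter 50.00 mm); the cube at (13, 9.5) is not intersected at this z (z outside [12.5, 23.5]); Combining (union): only the 17×8 cube is present, so the union is just that shape — boundary = 50.00 mm; (whole slice rotated 30° about Z — lengths, areas and connectivity unchanged). So its perimeter = 50.00 mm. Layer 48 is larger (147.00 vs 50.00 mm).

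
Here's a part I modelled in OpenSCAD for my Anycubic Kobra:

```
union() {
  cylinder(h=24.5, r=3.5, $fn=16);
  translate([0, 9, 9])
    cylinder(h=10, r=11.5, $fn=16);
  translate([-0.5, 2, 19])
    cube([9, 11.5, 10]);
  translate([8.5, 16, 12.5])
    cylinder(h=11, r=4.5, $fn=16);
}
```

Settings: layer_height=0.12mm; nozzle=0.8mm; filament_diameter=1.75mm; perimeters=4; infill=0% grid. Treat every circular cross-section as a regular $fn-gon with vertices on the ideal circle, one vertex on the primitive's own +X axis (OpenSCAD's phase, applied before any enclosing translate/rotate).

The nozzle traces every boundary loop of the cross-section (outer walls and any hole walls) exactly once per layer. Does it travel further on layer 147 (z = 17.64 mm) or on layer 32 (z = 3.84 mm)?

Layer 147 (z = 17.64): the r=3.5 cylinder contributes a regular 16-gon of circumradius 3.5 (perimeter = 2·16·3.500·sin(180°/16) = 21.85 mm); the r=11.5 cylinder at (0, 9) gives a regular 16-gon of circumradius 11.5 (constant along its height) (perimeter = 2·16·11.500·sin(180°/16) = 71.79 mm); the cube at (-0.5, 2) is absent (z outside [19, 29]); the r=4.5 cylinder at (8.5, 16) contributes a regular 16-gon of circumradius 4.5 (perimeter = 2·16·4.500·sin(180°/16) = 28.09 mm); Merging all regions: the regions partially overlap (shared area 64.39 mm²), so the edge portions inside another operand are dropped and the merged outline is re-measured after clipping — boundary = 78.83 mm. So its perimeter = 78.83 mm. Layer 32 (z = 3.84): the r=3.5 cylinder gives a regular 16-gon of circumradius 3.5 (constant along its height) (perimeter = 2·16·3.500·sin(180°/16) = 21.85 mm); the cylinder at (0, 9) does not reach this height (z outside [9, 19]); the cube at (-0.5, 2) is absent (z outside [19, 29]); the cylinder at (8.5, 16) does not reach this height (z outside [12.5, 23.5]); Merging all regions: only the r=3.5 cylinder is present, so the union is just that shape — boundary = 21.85 mm. So its perimeter = 21.85 mm. Layer 147 is larger (78.83 vs 21.85 mm).

layer 147 (z = 17.64 mm)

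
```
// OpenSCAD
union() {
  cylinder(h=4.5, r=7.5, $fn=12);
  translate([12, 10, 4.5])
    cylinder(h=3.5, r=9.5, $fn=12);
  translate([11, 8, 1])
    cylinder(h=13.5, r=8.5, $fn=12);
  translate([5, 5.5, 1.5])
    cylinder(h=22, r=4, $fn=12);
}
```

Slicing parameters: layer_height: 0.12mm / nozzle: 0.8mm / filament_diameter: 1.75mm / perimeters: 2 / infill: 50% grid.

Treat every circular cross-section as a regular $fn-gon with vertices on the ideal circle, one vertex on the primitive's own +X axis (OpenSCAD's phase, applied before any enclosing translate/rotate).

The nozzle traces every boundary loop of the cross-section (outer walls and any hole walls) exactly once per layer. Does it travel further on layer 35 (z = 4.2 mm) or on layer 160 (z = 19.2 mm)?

layer 35 (z = 4.2 mm)

Layer 35 (z = 4.2): the cylinder: section is a regular 12-gon, circumradius r=7.5 (perimeter = 2·12·7.500·sin(180°/12) = 46.59 mm); the cylinder at (12, 10) does not reach this height (z outside [4.5, 8]); the r=8.5 cylinder at (11, 8) contributes a regular 12-gon of circumradius 8.5 (perimeter = 2·12·8.500·sin(180°/12) = 52.80 mm); the cylinder at (5, 5.5): section is a regular 12-gon, circumradius r=4 (perimeter = 2·12·4.000·sin(180°/12) = 24.85 mm); Taking the union: the regions partially overlap (shared area 57.33 mm²), so the edge portions inside another operand are dropped and the merged outline is re-measured after clipping — boundary = 81.61 mm. So its perimeter = 81.61 mm. Layer 160 (z = 19.2): the cylinder is not intersected at this z (z outside [0, 4.5]); the cylinder at (12, 10) is absent (z outside [4.5, 8]); the cylinder at (11, 8) is not intersected at this z (z outside [1, 14.5]); the r=4 cylinder at (5, 5.5) gives a regular 12-gon of circumradius 4 (constant along its height) (perimeter = 2·12·4.000·sin(180°/12) = 24.85 mm); Taking the union: only the r=4 cylinder at (5, 5.5) is present, so the union is just that shape — boundary = 24.85 mm. So its perimeter = 24.85 mm. Layer 35 is larger (81.61 vs 24.85 mm).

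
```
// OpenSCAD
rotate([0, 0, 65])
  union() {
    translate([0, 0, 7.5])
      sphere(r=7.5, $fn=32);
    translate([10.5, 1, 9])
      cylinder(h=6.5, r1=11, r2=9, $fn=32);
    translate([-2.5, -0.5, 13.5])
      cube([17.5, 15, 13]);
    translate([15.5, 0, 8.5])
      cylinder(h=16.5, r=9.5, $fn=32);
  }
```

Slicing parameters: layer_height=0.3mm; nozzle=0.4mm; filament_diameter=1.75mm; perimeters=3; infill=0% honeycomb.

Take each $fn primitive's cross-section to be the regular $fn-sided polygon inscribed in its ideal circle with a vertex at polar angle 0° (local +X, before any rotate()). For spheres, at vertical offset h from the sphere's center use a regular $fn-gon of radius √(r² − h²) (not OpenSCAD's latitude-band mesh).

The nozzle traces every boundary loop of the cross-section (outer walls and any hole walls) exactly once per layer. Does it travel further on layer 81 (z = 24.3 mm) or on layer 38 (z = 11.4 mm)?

Layer 81 (z = 24.3): the sphere is not intersected at this z (|z−center|=16.800 > r=7.5); the cone at (10.5, 1) does not reach this height (z outside [9, 15.5]); the cube at (-2.5, -0.5) (footprint 17.5×15) is included at this height (perimeter 65.00 mm); the cylinder at (15.5, 0): section is a regular 32-gon, circumradius r=9.5 (perimeter = 2·32·9.500·sin(180°/32) = 59.59 mm); Merging all regions: the regions partially overlap (shared area 70.18 mm²), so the edge portions inside another operand are dropped and the merged outline is re-measured after clipping — boundary = 90.79 mm; (whole slice rotated 65° about Z — lengths, areas and connectivity unchanged). So its perimeter = 90.79 mm. Layer 38 (z = 11.4): the sphere: section is a regular 32-gon, circumradius = √(r²−h²) = √(7.5²−3.9²) = 6.406 (perimeter = 2·32·6.406·sin(180°/32) = 40.19 mm); the cone at (10.5, 1): at t=0.369 of its height the radius interpolates to r₁+(r₂−r₁)t = 10.262, giving a regular 32-gon of that circumradius (perimeter = 2·32·10.262·sin(180°/32) = 64.37 mm); the cube at (-2.5, -0.5) does not reach this height (z outside [13.5, 26.5]); the cylinder at (15.5, 0): section is a regular 32-gon, circumradius r=9.5 (perimeter = 2·32·9.500·sin(180°/32) = 59.59 mm); Combining (union): the regions partially overlap (shared area 256.36 mm²), so the edge portions inside another operand are dropped and the merged outline is re-measured after clipping — boundary = 84.36 mm; (rotated 65° about Z; rotation is an isometry so areas/perimeters/island counts are preserved). So its perimeter = 84.36 mm. Layer 81 is larger (90.79 vs 84.36 mm).

layer 81 (z = 24.3 mm)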